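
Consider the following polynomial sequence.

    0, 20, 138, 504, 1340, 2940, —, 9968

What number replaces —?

Using the first 6 terms:
First differences: 20  118  366  836  1600
Second differences: 98  248  470  764
Third differences: 150  222  294
Fourth differences: 72  72
Constant fourth difference = 72.
Extend forward: 294 + 72 = 366;  764 + 366 = 1130;  1600 + 1130 = 2730;  2940 + 2730 = 5670

5670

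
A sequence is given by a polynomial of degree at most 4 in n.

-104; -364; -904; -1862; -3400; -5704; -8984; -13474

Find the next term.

-260  -540  -958  -1538  -2304  -3280  -4490
-280  -418  -580  -766  -976  -1210
-138  -162  -186  -210  -234
-24  -24  -24  -24
The fourth differences are constant (-24).
-234 − 24 = -258;  -1210 − 258 = -1468;  -4490 − 1468 = -5958;  -13474 − 5958 = -19432

-19432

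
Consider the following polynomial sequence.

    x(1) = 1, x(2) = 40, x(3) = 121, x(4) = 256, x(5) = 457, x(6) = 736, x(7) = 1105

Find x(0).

-8

39, 81, 135, 201, 279, 369
42, 54, 66, 78, 90
12, 12, 12, 12
The third differences are constant at 12.
Work back: 42 − 12 = 30;  39 − 30 = 9;  1 − 9 = -8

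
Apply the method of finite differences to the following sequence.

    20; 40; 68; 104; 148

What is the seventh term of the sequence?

260

First differences: 20 , 28 , 36 , 44
Second differences: 8 , 8 , 8
Constant second difference = 8, so extend:
44 + 8 = 52;  148 + 52 = 200
52 + 8 = 60;  200 + 60 = 260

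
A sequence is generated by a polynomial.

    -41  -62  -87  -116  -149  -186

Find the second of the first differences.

First differences: -21, -25, -29, -33, -37
Second differences: -4, -4, -4, -4

-25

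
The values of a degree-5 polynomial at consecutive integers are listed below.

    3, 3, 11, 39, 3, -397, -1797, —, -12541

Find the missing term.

Using the first 7 terms:
0, 8, 28, -36, -400, -1400
8, 20, -64, -364, -1000
12, -84, -300, -636
-96, -216, -336
-120, -120
Constant fifth difference = -120.
Extend forward: -336 − 120 = -456;  -636 − 456 = -1092;  -1000 − 1092 = -2092;  -1400 − 2092 = -3492;  -1797 − 3492 = -5289

-5289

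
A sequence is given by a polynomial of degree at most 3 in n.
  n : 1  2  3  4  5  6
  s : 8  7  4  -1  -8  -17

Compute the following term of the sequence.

-28

Δ: -1, -3, -5, -7, -9
Δ²: -2, -2, -2, -2
Constant second difference = -2, so extend:
-9 − 2 = -11;  -17 − 11 = -28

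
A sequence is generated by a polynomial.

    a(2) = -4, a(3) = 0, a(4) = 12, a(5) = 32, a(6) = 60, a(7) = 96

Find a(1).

First differences: 4, 12, 20, 28, 36
Second differences: 8, 8, 8, 8
The second differences are constant at 8.
Work back: 4 − 8 = -4;  -4 + 4 = 0

0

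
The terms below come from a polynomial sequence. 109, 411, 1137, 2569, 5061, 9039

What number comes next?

D1: 302, 726, 1432, 2492, 3978
D2: 424, 706, 1060, 1486
D3: 282, 354, 426
D4: 72, 72
The fourth differences are constant (72).
426 + 72 = 498;  1486 + 498 = 1984;  3978 + 1984 = 5962;  9039 + 5962 = 15001

15001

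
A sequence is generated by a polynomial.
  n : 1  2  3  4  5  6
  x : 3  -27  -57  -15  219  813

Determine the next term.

D1: -30  -30  42  234  594
D2: 0  72  192  360
D3: 72  120  168
D4: 48  48
The fourth differences are constant (48).
168 + 48 = 216;  360 + 216 = 576;  594 + 576 = 1170;  813 + 1170 = 1983

1983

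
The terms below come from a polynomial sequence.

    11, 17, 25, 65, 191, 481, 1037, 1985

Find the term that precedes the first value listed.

1

First differences: 6  8  40  126  290  556  948
Second differences: 2  32  86  164  266  392
Third differences: 30  54  78  102  126
Fourth differences: 24  24  24  24
The fourth differences are constant at 24.
Work back: 30 − 24 = 6;  2 − 6 = -4;  6 + 4 = 10;  11 − 10 = 1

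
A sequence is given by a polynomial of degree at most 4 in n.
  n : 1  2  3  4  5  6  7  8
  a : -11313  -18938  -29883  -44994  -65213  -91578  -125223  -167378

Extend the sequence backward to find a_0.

-6258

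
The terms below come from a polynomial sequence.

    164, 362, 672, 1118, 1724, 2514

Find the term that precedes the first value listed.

54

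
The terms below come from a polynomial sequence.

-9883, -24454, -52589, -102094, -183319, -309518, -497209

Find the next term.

-766534

D1: -14571  -28135  -49505  -81225  -126199  -187691
D2: -13564  -21370  -31720  -44974  -61492
D3: -7806  -10350  -13254  -16518
D4: -2544  -2904  -3264
D5: -360  -360
Fifth differences constant at -360.
-3264 − 360 = -3624;  -16518 − 3624 = -20142;  -61492 − 20142 = -81634;  -187691 − 81634 = -269325;  -497209 − 269325 = -766534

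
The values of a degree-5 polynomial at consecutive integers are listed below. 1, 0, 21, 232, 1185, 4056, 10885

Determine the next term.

24816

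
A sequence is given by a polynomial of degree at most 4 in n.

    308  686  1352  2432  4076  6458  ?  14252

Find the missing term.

9776

Using the first 6 terms:
D1: 378  666  1080  1644  2382
D2: 288  414  564  738
D3: 126  150  174
D4: 24  24
Constant fourth difference = 24.
Extend forward: 174 + 24 = 198;  738 + 198 = 936;  2382 + 936 = 3318;  6458 + 3318 = 9776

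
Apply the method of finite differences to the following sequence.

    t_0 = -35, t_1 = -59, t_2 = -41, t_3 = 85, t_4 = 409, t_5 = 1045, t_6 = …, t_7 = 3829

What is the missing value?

2131

Using the first 6 terms:
-24  18  126  324  636
42  108  198  312
66  90  114
24  24
Constant fourth difference = 24.
Extend forward: 114 + 24 = 138;  312 + 138 = 450;  636 + 450 = 1086;  1045 + 1086 = 2131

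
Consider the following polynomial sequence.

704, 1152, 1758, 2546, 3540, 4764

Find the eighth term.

7998

D1: 448 , 606 , 788 , 994 , 1224
D2: 158 , 182 , 206 , 230
D3: 24 , 24 , 24
Third differences constant at 24.
230 + 24 = 254;  1224 + 254 = 1478;  4764 + 1478 = 6242
254 + 24 = 278;  1478 + 278 = 1756;  6242 + 1756 = 7998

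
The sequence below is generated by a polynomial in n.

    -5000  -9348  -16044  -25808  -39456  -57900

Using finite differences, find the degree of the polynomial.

-4348, -6696, -9764, -13648, -18444
-2348, -3068, -3884, -4796
-720, -816, -912
-96, -96
The fourth differences are constant, so the polynomial has degree 4.

4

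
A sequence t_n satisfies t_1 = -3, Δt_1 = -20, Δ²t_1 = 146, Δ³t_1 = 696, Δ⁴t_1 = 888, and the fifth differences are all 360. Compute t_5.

Build the table forward from the leading diagonal:
D5: 360, 360, 360, 360, 360
D4: 888, 1248, 1608, 1968, 2328
D3: 696, 1584, 2832, 4440, 6408
D2: 146, 842, 2426, 5258, 9698
D1: -20, 126, 968, 3394, 8652
t: -3, -23, 103, 1071, 4465

4465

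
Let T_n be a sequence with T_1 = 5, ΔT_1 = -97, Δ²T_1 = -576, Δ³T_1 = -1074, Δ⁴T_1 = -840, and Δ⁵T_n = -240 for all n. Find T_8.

-84800

Build the table forward from the leading diagonal:
D5: -240, -240, -240, -240, -240, -240, -240, -240
D4: -840, -1080, -1320, -1560, -1800, -2040, -2280, -2520
D3: -1074, -1914, -2994, -4314, -5874, -7674, -9714, -11994
D2: -576, -1650, -3564, -6558, -10872, -16746, -24420, -34134
D1: -97, -673, -2323, -5887, -12445, -23317, -40063, -64483
T: 5, -92, -765, -3088, -8975, -21420, -44737, -84800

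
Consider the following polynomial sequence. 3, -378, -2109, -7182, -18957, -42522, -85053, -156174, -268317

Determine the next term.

-381  -1731  -5073  -11775  -23565  -42531  -71121  -112143
-1350  -3342  -6702  -11790  -18966  -28590  -41022
-1992  -3360  -5088  -7176  -9624  -12432
-1368  -1728  -2088  -2448  -2808
-360  -360  -360  -360
Fifth differences constant at -360.
-2808 − 360 = -3168;  -12432 − 3168 = -15600;  -41022 − 15600 = -56622;  -112143 − 56622 = -168765;  -268317 − 168765 = -437082

-437082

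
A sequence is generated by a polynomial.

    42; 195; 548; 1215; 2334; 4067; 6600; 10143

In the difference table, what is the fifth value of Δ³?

210

D1: 153, 353, 667, 1119, 1733, 2533, 3543
D2: 200, 314, 452, 614, 800, 1010
D3: 114, 138, 162, 186, 210
D4: 24, 24, 24, 24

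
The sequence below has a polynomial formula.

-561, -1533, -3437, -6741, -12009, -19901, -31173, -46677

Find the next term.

D1: -972 , -1904 , -3304 , -5268 , -7892 , -11272 , -15504
D2: -932 , -1400 , -1964 , -2624 , -3380 , -4232
D3: -468 , -564 , -660 , -756 , -852
D4: -96 , -96 , -96 , -96
Fourth differences constant at -96.
-852 − 96 = -948;  -4232 − 948 = -5180;  -15504 − 5180 = -20684;  -46677 − 20684 = -67361

-67361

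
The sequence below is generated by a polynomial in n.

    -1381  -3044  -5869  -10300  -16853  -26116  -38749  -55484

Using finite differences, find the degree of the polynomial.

4

Δ: -1663, -2825, -4431, -6553, -9263, -12633, -16735
Δ²: -1162, -1606, -2122, -2710, -3370, -4102
Δ³: -444, -516, -588, -660, -732
Δ⁴: -72, -72, -72, -72
The fourth differences are constant, so the polynomial has degree 4.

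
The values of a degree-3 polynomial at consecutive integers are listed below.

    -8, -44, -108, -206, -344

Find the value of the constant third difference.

-6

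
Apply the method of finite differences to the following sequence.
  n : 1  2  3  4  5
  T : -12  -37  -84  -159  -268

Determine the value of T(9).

Δ: -25 , -47 , -75 , -109
Δ²: -22 , -28 , -34
Δ³: -6 , -6
The third differences are constant (-6).
-34 − 6 = -40;  -109 − 40 = -149;  -268 − 149 = -417
-40 − 6 = -46;  -149 − 46 = -195;  -417 − 195 = -612
-46 − 6 = -52;  -195 − 52 = -247;  -612 − 247 = -859
-52 − 6 = -58;  -247 − 58 = -305;  -859 − 305 = -1164

-1164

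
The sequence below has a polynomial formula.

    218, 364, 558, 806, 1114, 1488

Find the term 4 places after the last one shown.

3764

Δ: 146, 194, 248, 308, 374
Δ²: 48, 54, 60, 66
Δ³: 6, 6, 6
The third differences are constant (6).
66 + 6 = 72;  374 + 72 = 446;  1488 + 446 = 1934
72 + 6 = 78;  446 + 78 = 524;  1934 + 524 = 2458
78 + 6 = 84;  524 + 84 = 608;  2458 + 608 = 3066
84 + 6 = 90;  608 + 90 = 698;  3066 + 698 = 3764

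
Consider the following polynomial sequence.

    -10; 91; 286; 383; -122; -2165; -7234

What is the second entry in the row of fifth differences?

-120

D1: 101, 195, 97, -505, -2043, -5069
D2: 94, -98, -602, -1538, -3026
D3: -192, -504, -936, -1488
D4: -312, -432, -552
D5: -120, -120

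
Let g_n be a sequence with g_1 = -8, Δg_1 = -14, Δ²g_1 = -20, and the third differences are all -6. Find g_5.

-208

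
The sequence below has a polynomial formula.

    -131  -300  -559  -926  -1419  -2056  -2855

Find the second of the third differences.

D1: -169, -259, -367, -493, -637, -799
D2: -90, -108, -126, -144, -162
D3: -18, -18, -18, -18

-18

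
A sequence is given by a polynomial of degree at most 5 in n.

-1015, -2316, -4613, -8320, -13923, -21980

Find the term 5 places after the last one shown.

-123645

First differences: -1301 , -2297 , -3707 , -5603 , -8057
Second differences: -996 , -1410 , -1896 , -2454
Third differences: -414 , -486 , -558
Fourth differences: -72 , -72
Fourth differences constant at -72.
-558 − 72 = -630;  -2454 − 630 = -3084;  -8057 − 3084 = -11141;  -21980 − 11141 = -33121
-630 − 72 = -702;  -3084 − 702 = -3786;  -11141 − 3786 = -14927;  -33121 − 14927 = -48048
-702 − 72 = -774;  -3786 − 774 = -4560;  -14927 − 4560 = -19487;  -48048 − 19487 = -67535
-774 − 72 = -846;  -4560 − 846 = -5406;  -19487 − 5406 = -24893;  -67535 − 24893 = -92428
-846 − 72 = -918;  -5406 − 918 = -6324;  -24893 − 6324 = -31217;  -92428 − 31217 = -123645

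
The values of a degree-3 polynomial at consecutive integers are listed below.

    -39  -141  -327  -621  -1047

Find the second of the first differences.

-186

D1: -102, -186, -294, -426
D2: -84, -108, -132
D3: -24, -24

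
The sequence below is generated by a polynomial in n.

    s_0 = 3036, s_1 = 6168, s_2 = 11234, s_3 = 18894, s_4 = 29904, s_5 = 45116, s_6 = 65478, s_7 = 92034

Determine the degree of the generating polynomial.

4

First differences: 3132, 5066, 7660, 11010, 15212, 20362, 26556
Second differences: 1934, 2594, 3350, 4202, 5150, 6194
Third differences: 660, 756, 852, 948, 1044
Fourth differences: 96, 96, 96, 96
The fourth differences are constant, so the polynomial has degree 4.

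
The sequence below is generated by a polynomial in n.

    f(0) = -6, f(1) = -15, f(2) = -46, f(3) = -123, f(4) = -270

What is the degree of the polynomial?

Δ: -9, -31, -77, -147
Δ²: -22, -46, -70
Δ³: -24, -24
The third differences are constant, so the polynomial has degree 3.

3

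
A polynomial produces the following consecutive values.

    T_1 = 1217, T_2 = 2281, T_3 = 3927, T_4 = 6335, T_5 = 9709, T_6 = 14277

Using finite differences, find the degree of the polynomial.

Δ: 1064, 1646, 2408, 3374, 4568
Δ²: 582, 762, 966, 1194
Δ³: 180, 204, 228
Δ⁴: 24, 24
The fourth differences are constant, so the polynomial has degree 4.

4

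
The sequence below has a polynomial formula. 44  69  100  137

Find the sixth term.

25 , 31 , 37
6 , 6
Second differences constant at 6.
37 + 6 = 43;  137 + 43 = 180
43 + 6 = 49;  180 + 49 = 229

229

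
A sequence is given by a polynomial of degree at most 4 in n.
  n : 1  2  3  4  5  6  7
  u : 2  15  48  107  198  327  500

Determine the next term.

First differences: 13, 33, 59, 91, 129, 173
Second differences: 20, 26, 32, 38, 44
Third differences: 6, 6, 6, 6
Third differences constant at 6.
44 + 6 = 50;  173 + 50 = 223;  500 + 223 = 723

723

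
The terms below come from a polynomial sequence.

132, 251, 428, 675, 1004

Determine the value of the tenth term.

4299

119 , 177 , 247 , 329
58 , 70 , 82
12 , 12
Constant third difference = 12, so extend:
82 + 12 = 94;  329 + 94 = 423;  1004 + 423 = 1427
94 + 12 = 106;  423 + 106 = 529;  1427 + 529 = 1956
106 + 12 = 118;  529 + 118 = 647;  1956 + 647 = 2603
118 + 12 = 130;  647 + 130 = 777;  2603 + 777 = 3380
130 + 12 = 142;  777 + 142 = 919;  3380 + 919 = 4299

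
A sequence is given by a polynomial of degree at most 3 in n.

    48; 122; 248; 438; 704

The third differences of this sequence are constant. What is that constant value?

12

D1: 74, 126, 190, 266
D2: 52, 64, 76
D3: 12, 12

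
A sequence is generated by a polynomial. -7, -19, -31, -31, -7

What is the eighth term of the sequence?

329

D1: -12  -12  0  24
D2: 0  12  24
D3: 12  12
Third differences constant at 12.
24 + 12 = 36;  24 + 36 = 60;  -7 + 60 = 53
36 + 12 = 48;  60 + 48 = 108;  53 + 108 = 161
48 + 12 = 60;  108 + 60 = 168;  161 + 168 = 329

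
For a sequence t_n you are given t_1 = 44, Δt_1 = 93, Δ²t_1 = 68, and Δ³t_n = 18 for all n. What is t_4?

545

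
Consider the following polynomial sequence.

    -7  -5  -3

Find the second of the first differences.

2

D1: 2, 2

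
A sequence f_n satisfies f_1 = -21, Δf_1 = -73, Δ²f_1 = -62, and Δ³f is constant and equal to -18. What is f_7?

Build the table forward from the leading diagonal:
Δ³: -18  -18  -18  -18  -18  -18  -18
Δ²: -62  -80  -98  -116  -134  -152  -170
Δ: -73  -135  -215  -313  -429  -563  -715
f: -21  -94  -229  -444  -757  -1186  -1749

-1749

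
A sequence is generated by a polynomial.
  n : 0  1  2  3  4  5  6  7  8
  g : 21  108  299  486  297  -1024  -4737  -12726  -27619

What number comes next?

Δ: 87, 191, 187, -189, -1321, -3713, -7989, -14893
Δ²: 104, -4, -376, -1132, -2392, -4276, -6904
Δ³: -108, -372, -756, -1260, -1884, -2628
Δ⁴: -264, -384, -504, -624, -744
Δ⁵: -120, -120, -120, -120
Constant fifth difference = -120, so extend:
-744 − 120 = -864;  -2628 − 864 = -3492;  -6904 − 3492 = -10396;  -14893 − 10396 = -25289;  -27619 − 25289 = -52908

-52908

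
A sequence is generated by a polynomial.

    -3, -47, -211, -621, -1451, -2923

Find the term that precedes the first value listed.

First differences: -44, -164, -410, -830, -1472
Second differences: -120, -246, -420, -642
Third differences: -126, -174, -222
Fourth differences: -48, -48
The fourth differences are constant at -48.
Work back: -126 + 48 = -78;  -120 + 78 = -42;  -44 + 42 = -2;  -3 + 2 = -1

-1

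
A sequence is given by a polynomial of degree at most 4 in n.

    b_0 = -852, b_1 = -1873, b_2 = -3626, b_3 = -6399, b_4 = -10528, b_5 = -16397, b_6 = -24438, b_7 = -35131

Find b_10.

-88642

Δ: -1021, -1753, -2773, -4129, -5869, -8041, -10693
Δ²: -732, -1020, -1356, -1740, -2172, -2652
Δ³: -288, -336, -384, -432, -480
Δ⁴: -48, -48, -48, -48
The fourth differences are constant (-48).
-480 − 48 = -528;  -2652 − 528 = -3180;  -10693 − 3180 = -13873;  -35131 − 13873 = -49004
-528 − 48 = -576;  -3180 − 576 = -3756;  -13873 − 3756 = -17629;  -49004 − 17629 = -66633
-576 − 48 = -624;  -3756 − 624 = -4380;  -17629 − 4380 = -22009;  -66633 − 22009 = -88642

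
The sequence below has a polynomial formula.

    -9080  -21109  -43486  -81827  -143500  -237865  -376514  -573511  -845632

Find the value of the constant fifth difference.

First differences: -12029, -22377, -38341, -61673, -94365, -138649, -196997, -272121
Second differences: -10348, -15964, -23332, -32692, -44284, -58348, -75124
Third differences: -5616, -7368, -9360, -11592, -14064, -16776
Fourth differences: -1752, -1992, -2232, -2472, -2712
Fifth differences: -240, -240, -240, -240

-240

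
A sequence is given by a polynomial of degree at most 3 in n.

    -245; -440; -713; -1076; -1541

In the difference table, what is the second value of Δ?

-273

D1: -195, -273, -363, -465
D2: -78, -90, -102
D3: -12, -12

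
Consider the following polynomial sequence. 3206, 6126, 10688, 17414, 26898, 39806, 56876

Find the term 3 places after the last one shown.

D1: 2920  4562  6726  9484  12908  17070
D2: 1642  2164  2758  3424  4162
D3: 522  594  666  738
D4: 72  72  72
Constant fourth difference = 72, so extend:
738 + 72 = 810;  4162 + 810 = 4972;  17070 + 4972 = 22042;  56876 + 22042 = 78918
810 + 72 = 882;  4972 + 882 = 5854;  22042 + 5854 = 27896;  78918 + 27896 = 106814
882 + 72 = 954;  5854 + 954 = 6808;  27896 + 6808 = 34704;  106814 + 34704 = 141518

141518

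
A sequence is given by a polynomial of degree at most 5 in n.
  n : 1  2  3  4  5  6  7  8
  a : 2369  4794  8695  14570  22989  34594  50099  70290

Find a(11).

167919

First differences: 2425, 3901, 5875, 8419, 11605, 15505, 20191
Second differences: 1476, 1974, 2544, 3186, 3900, 4686
Third differences: 498, 570, 642, 714, 786
Fourth differences: 72, 72, 72, 72
The fourth differences are constant (72).
786 + 72 = 858;  4686 + 858 = 5544;  20191 + 5544 = 25735;  70290 + 25735 = 96025
858 + 72 = 930;  5544 + 930 = 6474;  25735 + 6474 = 32209;  96025 + 32209 = 128234
930 + 72 = 1002;  6474 + 1002 = 7476;  32209 + 7476 = 39685;  128234 + 39685 = 167919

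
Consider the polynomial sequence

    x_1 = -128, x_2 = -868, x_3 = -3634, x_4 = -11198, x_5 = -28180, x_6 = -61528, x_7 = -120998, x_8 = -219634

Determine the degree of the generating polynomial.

5

Δ: -740, -2766, -7564, -16982, -33348, -59470, -98636
Δ²: -2026, -4798, -9418, -16366, -26122, -39166
Δ³: -2772, -4620, -6948, -9756, -13044
Δ⁴: -1848, -2328, -2808, -3288
Δ⁵: -480, -480, -480
The fifth differences are constant, so the polynomial has degree 5.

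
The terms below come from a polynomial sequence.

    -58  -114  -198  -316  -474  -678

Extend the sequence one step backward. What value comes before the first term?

D1: -56  -84  -118  -158  -204
D2: -28  -34  -40  -46
D3: -6  -6  -6
The third differences are constant at -6.
Work back: -28 + 6 = -22;  -56 + 22 = -34;  -58 + 34 = -24

-24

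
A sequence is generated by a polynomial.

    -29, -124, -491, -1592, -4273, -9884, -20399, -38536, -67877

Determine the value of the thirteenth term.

First differences: -95, -367, -1101, -2681, -5611, -10515, -18137, -29341
Second differences: -272, -734, -1580, -2930, -4904, -7622, -11204
Third differences: -462, -846, -1350, -1974, -2718, -3582
Fourth differences: -384, -504, -624, -744, -864
Fifth differences: -120, -120, -120, -120
Fifth differences constant at -120.
-864 − 120 = -984;  -3582 − 984 = -4566;  -11204 − 4566 = -15770;  -29341 − 15770 = -45111;  -67877 − 45111 = -112988
-984 − 120 = -1104;  -4566 − 1104 = -5670;  -15770 − 5670 = -21440;  -45111 − 21440 = -66551;  -112988 − 66551 = -179539
-1104 − 120 = -1224;  -5670 − 1224 = -6894;  -21440 − 6894 = -28334;  -66551 − 28334 = -94885;  -179539 − 94885 = -274424
-1224 − 120 = -1344;  -6894 − 1344 = -8238;  -28334 − 8238 = -36572;  -94885 − 36572 = -131457;  -274424 − 131457 = -405881

-405881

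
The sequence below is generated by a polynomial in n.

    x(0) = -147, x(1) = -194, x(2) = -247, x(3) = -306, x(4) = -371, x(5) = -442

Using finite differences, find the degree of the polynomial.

2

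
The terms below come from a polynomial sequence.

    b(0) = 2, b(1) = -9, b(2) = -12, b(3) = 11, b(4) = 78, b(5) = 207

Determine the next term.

416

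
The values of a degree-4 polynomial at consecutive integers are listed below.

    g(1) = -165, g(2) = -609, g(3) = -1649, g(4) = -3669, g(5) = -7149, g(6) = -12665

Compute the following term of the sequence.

-20889

Δ: -444, -1040, -2020, -3480, -5516
Δ²: -596, -980, -1460, -2036
Δ³: -384, -480, -576
Δ⁴: -96, -96
Fourth differences constant at -96.
-576 − 96 = -672;  -2036 − 672 = -2708;  -5516 − 2708 = -8224;  -12665 − 8224 = -20889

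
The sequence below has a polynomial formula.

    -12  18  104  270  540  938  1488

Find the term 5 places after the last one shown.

30, 86, 166, 270, 398, 550
56, 80, 104, 128, 152
24, 24, 24, 24
The third differences are constant (24).
152 + 24 = 176;  550 + 176 = 726;  1488 + 726 = 2214
176 + 24 = 200;  726 + 200 = 926;  2214 + 926 = 3140
200 + 24 = 224;  926 + 224 = 1150;  3140 + 1150 = 4290
224 + 24 = 248;  1150 + 248 = 1398;  4290 + 1398 = 5688
248 + 24 = 272;  1398 + 272 = 1670;  5688 + 1670 = 7358

7358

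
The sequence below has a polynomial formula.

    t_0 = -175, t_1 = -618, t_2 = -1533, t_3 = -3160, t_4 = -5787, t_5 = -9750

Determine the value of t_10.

-64725

D1: -443, -915, -1627, -2627, -3963
D2: -472, -712, -1000, -1336
D3: -240, -288, -336
D4: -48, -48
The fourth differences are constant (-48).
-336 − 48 = -384;  -1336 − 384 = -1720;  -3963 − 1720 = -5683;  -9750 − 5683 = -15433
-384 − 48 = -432;  -1720 − 432 = -2152;  -5683 − 2152 = -7835;  -15433 − 7835 = -23268
-432 − 48 = -480;  -2152 − 480 = -2632;  -7835 − 2632 = -10467;  -23268 − 10467 = -33735
-480 − 48 = -528;  -2632 − 528 = -3160;  -10467 − 3160 = -13627;  -33735 − 13627 = -47362
-528 − 48 = -576;  -3160 − 576 = -3736;  -13627 − 3736 = -17363;  -47362 − 17363 = -64725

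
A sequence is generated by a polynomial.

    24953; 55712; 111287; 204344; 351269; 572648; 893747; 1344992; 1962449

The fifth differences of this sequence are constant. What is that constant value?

D1: 30759, 55575, 93057, 146925, 221379, 321099, 451245, 617457
D2: 24816, 37482, 53868, 74454, 99720, 130146, 166212
D3: 12666, 16386, 20586, 25266, 30426, 36066
D4: 3720, 4200, 4680, 5160, 5640
D5: 480, 480, 480, 480

480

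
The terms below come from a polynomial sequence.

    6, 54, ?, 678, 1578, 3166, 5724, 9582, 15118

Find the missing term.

232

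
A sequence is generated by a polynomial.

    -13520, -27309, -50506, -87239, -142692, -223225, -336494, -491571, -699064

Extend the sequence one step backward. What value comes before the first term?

First differences: -13789  -23197  -36733  -55453  -80533  -113269  -155077  -207493
Second differences: -9408  -13536  -18720  -25080  -32736  -41808  -52416
Third differences: -4128  -5184  -6360  -7656  -9072  -10608
Fourth differences: -1056  -1176  -1296  -1416  -1536
Fifth differences: -120  -120  -120  -120
The fifth differences are constant at -120.
Work back: -1056 + 120 = -936;  -4128 + 936 = -3192;  -9408 + 3192 = -6216;  -13789 + 6216 = -7573;  -13520 + 7573 = -5947

-5947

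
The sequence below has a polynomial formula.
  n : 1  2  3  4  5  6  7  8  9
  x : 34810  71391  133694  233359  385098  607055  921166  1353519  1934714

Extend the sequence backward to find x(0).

36581, 62303, 99665, 151739, 221957, 314111, 432353, 581195
25722, 37362, 52074, 70218, 92154, 118242, 148842
11640, 14712, 18144, 21936, 26088, 30600
3072, 3432, 3792, 4152, 4512
360, 360, 360, 360
The fifth differences are constant at 360.
Work back: 3072 − 360 = 2712;  11640 − 2712 = 8928;  25722 − 8928 = 16794;  36581 − 16794 = 19787;  34810 − 19787 = 15023

15023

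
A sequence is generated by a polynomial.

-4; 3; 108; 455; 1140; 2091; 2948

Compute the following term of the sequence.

7, 105, 347, 685, 951, 857
98, 242, 338, 266, -94
144, 96, -72, -360
-48, -168, -288
-120, -120
Fifth differences constant at -120.
-288 − 120 = -408;  -360 − 408 = -768;  -94 − 768 = -862;  857 − 862 = -5;  2948 − 5 = 2943

2943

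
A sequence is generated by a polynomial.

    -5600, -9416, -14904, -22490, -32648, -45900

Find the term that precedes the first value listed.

D1: -3816, -5488, -7586, -10158, -13252
D2: -1672, -2098, -2572, -3094
D3: -426, -474, -522
D4: -48, -48
The fourth differences are constant at -48.
Work back: -426 + 48 = -378;  -1672 + 378 = -1294;  -3816 + 1294 = -2522;  -5600 + 2522 = -3078

-3078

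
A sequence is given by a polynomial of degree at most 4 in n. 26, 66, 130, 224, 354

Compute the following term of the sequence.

526

Δ: 40  64  94  130
Δ²: 24  30  36
Δ³: 6  6
Third differences constant at 6.
36 + 6 = 42;  130 + 42 = 172;  354 + 172 = 526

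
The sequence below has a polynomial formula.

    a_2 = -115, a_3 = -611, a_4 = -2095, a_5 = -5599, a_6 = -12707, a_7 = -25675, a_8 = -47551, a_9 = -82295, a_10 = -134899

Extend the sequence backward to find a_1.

-7

D1: -496  -1484  -3504  -7108  -12968  -21876  -34744  -52604
D2: -988  -2020  -3604  -5860  -8908  -12868  -17860
D3: -1032  -1584  -2256  -3048  -3960  -4992
D4: -552  -672  -792  -912  -1032
D5: -120  -120  -120  -120
The fifth differences are constant at -120.
Work back: -552 + 120 = -432;  -1032 + 432 = -600;  -988 + 600 = -388;  -496 + 388 = -108;  -115 + 108 = -7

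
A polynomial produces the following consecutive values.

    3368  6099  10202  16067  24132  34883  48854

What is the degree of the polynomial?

4

2731, 4103, 5865, 8065, 10751, 13971
1372, 1762, 2200, 2686, 3220
390, 438, 486, 534
48, 48, 48
The fourth differences are constant, so the polynomial has degree 4.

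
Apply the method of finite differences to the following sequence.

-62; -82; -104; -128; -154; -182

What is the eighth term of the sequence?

First differences: -20  -22  -24  -26  -28
Second differences: -2  -2  -2  -2
Constant second difference = -2, so extend:
-28 − 2 = -30;  -182 − 30 = -212
-30 − 2 = -32;  -212 − 32 = -244

-244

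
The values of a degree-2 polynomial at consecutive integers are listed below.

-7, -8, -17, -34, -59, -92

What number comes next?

-133

Δ: -1, -9, -17, -25, -33
Δ²: -8, -8, -8, -8
Second differences constant at -8.
-33 − 8 = -41;  -92 − 41 = -133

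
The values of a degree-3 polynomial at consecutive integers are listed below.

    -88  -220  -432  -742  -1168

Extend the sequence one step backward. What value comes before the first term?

-18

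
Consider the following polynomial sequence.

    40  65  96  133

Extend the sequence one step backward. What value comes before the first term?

Δ: 25  31  37
Δ²: 6  6
The second differences are constant at 6.
Work back: 25 − 6 = 19;  40 − 19 = 21

21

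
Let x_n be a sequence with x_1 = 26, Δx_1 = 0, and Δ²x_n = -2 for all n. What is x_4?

20

Build the table forward from the leading diagonal:
Second differences: -2, -2, -2, -2
First differences: 0, -2, -4, -6
x: 26, 26, 24, 20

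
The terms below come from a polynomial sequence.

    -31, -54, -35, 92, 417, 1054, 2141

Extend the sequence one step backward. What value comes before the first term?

D1: -23  19  127  325  637  1087
D2: 42  108  198  312  450
D3: 66  90  114  138
D4: 24  24  24
The fourth differences are constant at 24.
Work back: 66 − 24 = 42;  42 − 42 = 0;  -23 + 0 = -23;  -31 + 23 = -8

-8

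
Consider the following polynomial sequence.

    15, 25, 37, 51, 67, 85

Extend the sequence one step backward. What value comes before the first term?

7

D1: 10  12  14  16  18
D2: 2  2  2  2
The second differences are constant at 2.
Work back: 10 − 2 = 8;  15 − 8 = 7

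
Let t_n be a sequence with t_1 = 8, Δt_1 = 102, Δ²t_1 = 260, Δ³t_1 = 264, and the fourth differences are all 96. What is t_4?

1358

Build the table forward from the leading diagonal:
D4: 96  96  96  96
D3: 264  360  456  552
D2: 260  524  884  1340
D1: 102  362  886  1770
t: 8  110  472  1358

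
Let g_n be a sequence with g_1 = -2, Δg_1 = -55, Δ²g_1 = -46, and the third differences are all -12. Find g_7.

Build the table forward from the leading diagonal:
D3: -12  -12  -12  -12  -12  -12  -12
D2: -46  -58  -70  -82  -94  -106  -118
D1: -55  -101  -159  -229  -311  -405  -511
g: -2  -57  -158  -317  -546  -857  -1262

-1262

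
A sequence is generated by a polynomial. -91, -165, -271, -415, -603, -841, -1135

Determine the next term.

-1491

D1: -74 , -106 , -144 , -188 , -238 , -294
D2: -32 , -38 , -44 , -50 , -56
D3: -6 , -6 , -6 , -6
Constant third difference = -6, so extend:
-56 − 6 = -62;  -294 − 62 = -356;  -1135 − 356 = -1491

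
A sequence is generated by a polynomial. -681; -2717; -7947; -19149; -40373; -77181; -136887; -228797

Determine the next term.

Δ: -2036, -5230, -11202, -21224, -36808, -59706, -91910
Δ²: -3194, -5972, -10022, -15584, -22898, -32204
Δ³: -2778, -4050, -5562, -7314, -9306
Δ⁴: -1272, -1512, -1752, -1992
Δ⁵: -240, -240, -240
The fifth differences are constant (-240).
-1992 − 240 = -2232;  -9306 − 2232 = -11538;  -32204 − 11538 = -43742;  -91910 − 43742 = -135652;  -228797 − 135652 = -364449

-364449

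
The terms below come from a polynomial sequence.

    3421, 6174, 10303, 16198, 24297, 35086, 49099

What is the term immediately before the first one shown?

1702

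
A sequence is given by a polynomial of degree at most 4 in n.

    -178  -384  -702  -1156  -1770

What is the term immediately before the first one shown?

-60

Δ: -206, -318, -454, -614
Δ²: -112, -136, -160
Δ³: -24, -24
The third differences are constant at -24.
Work back: -112 + 24 = -88;  -206 + 88 = -118;  -178 + 118 = -60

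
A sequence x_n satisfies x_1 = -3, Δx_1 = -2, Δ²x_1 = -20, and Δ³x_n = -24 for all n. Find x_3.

Build the table forward from the leading diagonal:
Δ³: -24  -24  -24
Δ²: -20  -44  -68
Δ: -2  -22  -66
x: -3  -5  -27

-27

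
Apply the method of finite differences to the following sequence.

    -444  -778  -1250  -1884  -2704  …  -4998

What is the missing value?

-3734

Using the first 5 terms:
Δ: -334  -472  -634  -820
Δ²: -138  -162  -186
Δ³: -24  -24
Constant third difference = -24.
Extend forward: -186 − 24 = -210;  -820 − 210 = -1030;  -2704 − 1030 = -3734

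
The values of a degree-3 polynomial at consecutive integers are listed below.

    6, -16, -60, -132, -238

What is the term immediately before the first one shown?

12

-22, -44, -72, -106
-22, -28, -34
-6, -6
The third differences are constant at -6.
Work back: -22 + 6 = -16;  -22 + 16 = -6;  6 + 6 = 12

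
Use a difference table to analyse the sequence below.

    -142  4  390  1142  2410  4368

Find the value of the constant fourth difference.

24

Δ: 146, 386, 752, 1268, 1958
Δ²: 240, 366, 516, 690
Δ³: 126, 150, 174
Δ⁴: 24, 24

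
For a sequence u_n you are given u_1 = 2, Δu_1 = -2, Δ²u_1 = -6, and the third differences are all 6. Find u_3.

-8

Build the table forward from the leading diagonal:
D3: 6, 6, 6
D2: -6, 0, 6
D1: -2, -8, -8
u: 2, 0, -8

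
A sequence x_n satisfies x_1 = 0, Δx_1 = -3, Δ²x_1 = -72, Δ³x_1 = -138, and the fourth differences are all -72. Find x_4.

-363

Build the table forward from the leading diagonal:
D4: -72, -72, -72, -72
D3: -138, -210, -282, -354
D2: -72, -210, -420, -702
D1: -3, -75, -285, -705
x: 0, -3, -78, -363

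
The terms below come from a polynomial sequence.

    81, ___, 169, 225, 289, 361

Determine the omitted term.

121

Using the last 4 terms:
First differences: 56  64  72
Second differences: 8  8
Constant second difference = 8.
Extend backward: 56 − 8 = 48;  169 − 48 = 121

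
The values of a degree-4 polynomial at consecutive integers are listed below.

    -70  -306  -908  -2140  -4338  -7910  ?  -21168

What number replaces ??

Using the first 6 terms:
-236, -602, -1232, -2198, -3572
-366, -630, -966, -1374
-264, -336, -408
-72, -72
Constant fourth difference = -72.
Extend forward: -408 − 72 = -480;  -1374 − 480 = -1854;  -3572 − 1854 = -5426;  -7910 − 5426 = -13336

-13336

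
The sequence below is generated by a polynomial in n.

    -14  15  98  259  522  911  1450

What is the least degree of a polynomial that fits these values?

3

Δ: 29, 83, 161, 263, 389, 539
Δ²: 54, 78, 102, 126, 150
Δ³: 24, 24, 24, 24
The third differences are constant, so the polynomial has degree 3.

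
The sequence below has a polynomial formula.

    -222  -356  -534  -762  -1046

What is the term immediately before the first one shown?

Δ: -134, -178, -228, -284
Δ²: -44, -50, -56
Δ³: -6, -6
The third differences are constant at -6.
Work back: -44 + 6 = -38;  -134 + 38 = -96;  -222 + 96 = -126

-126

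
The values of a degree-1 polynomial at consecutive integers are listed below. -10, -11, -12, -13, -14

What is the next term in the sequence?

-1, -1, -1, -1
First differences constant at -1.
-14 − 1 = -15

-15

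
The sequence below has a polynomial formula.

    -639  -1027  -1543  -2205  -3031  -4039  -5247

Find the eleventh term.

-12439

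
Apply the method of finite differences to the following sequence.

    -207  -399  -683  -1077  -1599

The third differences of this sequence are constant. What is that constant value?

Δ: -192, -284, -394, -522
Δ²: -92, -110, -128
Δ³: -18, -18

-18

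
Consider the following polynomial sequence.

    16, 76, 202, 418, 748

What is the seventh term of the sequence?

1846

D1: 60  126  216  330
D2: 66  90  114
D3: 24  24
Third differences constant at 24.
114 + 24 = 138;  330 + 138 = 468;  748 + 468 = 1216
138 + 24 = 162;  468 + 162 = 630;  1216 + 630 = 1846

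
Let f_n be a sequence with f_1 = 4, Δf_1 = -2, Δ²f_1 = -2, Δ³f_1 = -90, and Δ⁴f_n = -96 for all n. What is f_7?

Build the table forward from the leading diagonal:
Fourth differences: -96  -96  -96  -96  -96  -96  -96
Third differences: -90  -186  -282  -378  -474  -570  -666
Second differences: -2  -92  -278  -560  -938  -1412  -1982
First differences: -2  -4  -96  -374  -934  -1872  -3284
f: 4  2  -2  -98  -472  -1406  -3278

-3278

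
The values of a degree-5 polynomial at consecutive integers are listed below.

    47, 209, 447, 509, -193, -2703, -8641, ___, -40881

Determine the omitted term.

-20323

Using the first 7 terms:
Δ: 162, 238, 62, -702, -2510, -5938
Δ²: 76, -176, -764, -1808, -3428
Δ³: -252, -588, -1044, -1620
Δ⁴: -336, -456, -576
Δ⁵: -120, -120
Constant fifth difference = -120.
Extend forward: -576 − 120 = -696;  -1620 − 696 = -2316;  -3428 − 2316 = -5744;  -5938 − 5744 = -11682;  -8641 − 11682 = -20323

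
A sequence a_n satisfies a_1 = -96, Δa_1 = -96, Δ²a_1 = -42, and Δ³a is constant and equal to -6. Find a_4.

-516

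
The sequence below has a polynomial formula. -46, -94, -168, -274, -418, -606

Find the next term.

-844

Δ: -48  -74  -106  -144  -188
Δ²: -26  -32  -38  -44
Δ³: -6  -6  -6
Third differences constant at -6.
-44 − 6 = -50;  -188 − 50 = -238;  -606 − 238 = -844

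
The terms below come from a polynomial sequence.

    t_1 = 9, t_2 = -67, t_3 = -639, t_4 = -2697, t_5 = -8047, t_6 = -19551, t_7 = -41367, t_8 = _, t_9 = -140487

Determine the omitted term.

-79189

Using the first 7 terms:
First differences: -76  -572  -2058  -5350  -11504  -21816
Second differences: -496  -1486  -3292  -6154  -10312
Third differences: -990  -1806  -2862  -4158
Fourth differences: -816  -1056  -1296
Fifth differences: -240  -240
Constant fifth difference = -240.
Extend forward: -1296 − 240 = -1536;  -4158 − 1536 = -5694;  -10312 − 5694 = -16006;  -21816 − 16006 = -37822;  -41367 − 37822 = -79189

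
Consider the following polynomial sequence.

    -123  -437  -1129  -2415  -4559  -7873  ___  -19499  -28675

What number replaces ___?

-12717

Using the first 6 terms:
Δ: -314  -692  -1286  -2144  -3314
Δ²: -378  -594  -858  -1170
Δ³: -216  -264  -312
Δ⁴: -48  -48
Constant fourth difference = -48.
Extend forward: -312 − 48 = -360;  -1170 − 360 = -1530;  -3314 − 1530 = -4844;  -7873 − 4844 = -12717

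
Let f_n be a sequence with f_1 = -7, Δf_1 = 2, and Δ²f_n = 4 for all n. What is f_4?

11

Build the table forward from the leading diagonal:
Δ²: 4  4  4  4
Δ: 2  6  10  14
f: -7  -5  1  11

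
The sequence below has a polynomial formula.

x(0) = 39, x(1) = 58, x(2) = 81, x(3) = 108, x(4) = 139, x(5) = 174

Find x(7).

256

D1: 19, 23, 27, 31, 35
D2: 4, 4, 4, 4
The second differences are constant (4).
35 + 4 = 39;  174 + 39 = 213
39 + 4 = 43;  213 + 43 = 256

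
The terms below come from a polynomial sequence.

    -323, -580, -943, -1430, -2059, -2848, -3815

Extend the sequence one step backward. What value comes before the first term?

D1: -257  -363  -487  -629  -789  -967
D2: -106  -124  -142  -160  -178
D3: -18  -18  -18  -18
The third differences are constant at -18.
Work back: -106 + 18 = -88;  -257 + 88 = -169;  -323 + 169 = -154

-154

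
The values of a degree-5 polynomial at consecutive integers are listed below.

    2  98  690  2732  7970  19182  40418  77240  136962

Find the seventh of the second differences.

22900

Δ: 96, 592, 2042, 5238, 11212, 21236, 36822, 59722
Δ²: 496, 1450, 3196, 5974, 10024, 15586, 22900
Δ³: 954, 1746, 2778, 4050, 5562, 7314
Δ⁴: 792, 1032, 1272, 1512, 1752
Δ⁵: 240, 240, 240, 240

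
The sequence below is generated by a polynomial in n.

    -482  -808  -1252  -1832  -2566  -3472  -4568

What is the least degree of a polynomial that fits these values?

3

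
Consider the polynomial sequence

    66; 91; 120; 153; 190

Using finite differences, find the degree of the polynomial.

2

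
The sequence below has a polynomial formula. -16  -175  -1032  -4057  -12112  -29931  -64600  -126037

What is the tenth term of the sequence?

-385927

-159, -857, -3025, -8055, -17819, -34669, -61437
-698, -2168, -5030, -9764, -16850, -26768
-1470, -2862, -4734, -7086, -9918
-1392, -1872, -2352, -2832
-480, -480, -480
The fifth differences are constant (-480).
-2832 − 480 = -3312;  -9918 − 3312 = -13230;  -26768 − 13230 = -39998;  -61437 − 39998 = -101435;  -126037 − 101435 = -227472
-3312 − 480 = -3792;  -13230 − 3792 = -17022;  -39998 − 17022 = -57020;  -101435 − 57020 = -158455;  -227472 − 158455 = -385927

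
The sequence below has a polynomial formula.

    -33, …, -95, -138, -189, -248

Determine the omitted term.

-60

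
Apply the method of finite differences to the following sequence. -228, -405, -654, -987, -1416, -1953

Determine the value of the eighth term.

-3399

First differences: -177 , -249 , -333 , -429 , -537
Second differences: -72 , -84 , -96 , -108
Third differences: -12 , -12 , -12
The third differences are constant (-12).
-108 − 12 = -120;  -537 − 120 = -657;  -1953 − 657 = -2610
-120 − 12 = -132;  -657 − 132 = -789;  -2610 − 789 = -3399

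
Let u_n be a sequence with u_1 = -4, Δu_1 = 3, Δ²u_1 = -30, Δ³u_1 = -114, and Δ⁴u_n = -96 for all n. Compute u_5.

-724

Build the table forward from the leading diagonal:
Fourth differences: -96, -96, -96, -96, -96
Third differences: -114, -210, -306, -402, -498
Second differences: -30, -144, -354, -660, -1062
First differences: 3, -27, -171, -525, -1185
u: -4, -1, -28, -199, -724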